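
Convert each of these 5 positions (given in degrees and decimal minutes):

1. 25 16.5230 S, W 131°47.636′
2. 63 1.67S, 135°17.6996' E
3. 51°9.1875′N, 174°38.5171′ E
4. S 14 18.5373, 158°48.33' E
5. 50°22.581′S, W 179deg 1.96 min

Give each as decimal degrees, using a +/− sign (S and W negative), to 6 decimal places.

1. -25.275383, -131.793933
2. -63.027833, 135.294993
3. 51.153125, 174.641952
4. -14.308955, 158.805500
5. -50.376350, -179.032667

Point 1:
  φ: 25 + 16.523/60 = 25.2753833
  hemisphere S, so the sign is −
  Longitude: 47.636′ = 0.793933°; total 131.7939333
  W ⇒ negate
Point 2:
  Lat: 63 + 1.67/60 = 63.0278333
  S → negative
  Lon: 17.6996′ = 0.294993°; total 135.2949933
  E → positive
Point 3:
  Lat: 51 + 9.1875/60 = 51.1531250
  N → positive
  λ: 174 + 38.5171/60 = 174.6419517
  E → positive
Point 4:
  Latitude: 14 + 18.5373/60 = 14.3089550
  S → negative
  λ: 158 + 48.33/60 = 158.8055000
  E → positive
Point 5:
  φ: 50 + 22.581/60 = 50.3763500
  S → negative
  Longitude: 179 + 1.96/60 = 179.0326667
  hemisphere W, so the sign is −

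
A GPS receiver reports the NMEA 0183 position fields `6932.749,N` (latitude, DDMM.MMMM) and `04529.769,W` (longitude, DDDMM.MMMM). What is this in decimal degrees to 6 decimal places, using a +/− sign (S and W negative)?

φ: split at 2 digits → 69° and 32.749′; 69 + 32.749/60 = 69.5458167
N ⇒ keep positive
Longitude: degrees = first 3 digits = 45, minutes = 29.769; 45 + 29.769/60 = 45.4961500
W → negative

69.545817, -45.496150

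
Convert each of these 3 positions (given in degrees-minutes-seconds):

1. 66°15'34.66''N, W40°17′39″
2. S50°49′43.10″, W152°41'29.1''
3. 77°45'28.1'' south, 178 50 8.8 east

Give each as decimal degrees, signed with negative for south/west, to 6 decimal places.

Point 1:
  φ: 15′ + 34.66″ = 15.57767′; 66 + 15.57767/60 = 66.2596278
  N → positive
  λ: 17′ + 39″ = 17.65000′; 40 + 17.65000/60 = 40.2941667
  W ⇒ negate
Point 2:
  φ: 49′ + 43.1″ = 49.71833′; 50 + 49.71833/60 = 50.8286389
  hemisphere S, so the sign is −
  λ: 152 + 41/60 + 29.1/3600 = 152.6914167
  W ⇒ negate
Point 3:
  Latitude: 77 + 45/60 + 28.1/3600 = 77.7578056
  S → negative
  λ: 50′ + 8.8″ = 50.14667′; 178 + 50.14667/60 = 178.8357778
  E → positive

1. 66.259628, -40.294167
2. -50.828639, -152.691417
3. -77.757806, 178.835778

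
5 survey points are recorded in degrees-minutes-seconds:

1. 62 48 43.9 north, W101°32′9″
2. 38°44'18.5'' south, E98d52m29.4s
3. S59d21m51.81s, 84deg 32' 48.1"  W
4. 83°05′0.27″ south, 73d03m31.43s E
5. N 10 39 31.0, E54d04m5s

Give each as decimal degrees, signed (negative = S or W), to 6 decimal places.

1. 62.812194, -101.535833
2. -38.738472, 98.874833
3. -59.364392, -84.546694
4. -83.083408, 73.058731
5. 10.658611, 54.068056

Point 1:
  Lat: 48′ + 43.9″ = 48.73167′; 62 + 48.73167/60 = 62.8121944
  N → positive
  Longitude: 101° + 32/60 + 9/3600 = 101 + 0.533333 + 0.002500 = 101.5358333
  W → negative
Point 2:
  Latitude: 44′ + 18.5″ = 44.30833′; 38 + 44.30833/60 = 38.7384722
  S ⇒ negate
  Lon: 52′ + 29.4″ = 52.49000′; 98 + 52.49000/60 = 98.8748333
  E → positive
Point 3:
  φ: 59° + 21/60 + 51.81/3600 = 59 + 0.350000 + 0.014392 = 59.3643917
  S → negative
  Longitude: 84 + 32/60 + 48.1/3600 = 84.5466944
  W → negative
Point 4:
  φ: 83 + 5/60 + 0.27/3600 = 83.0834083
  hemisphere S, so the sign is −
  Longitude: 3′ + 31.43″ = 3.52383′; 73 + 3.52383/60 = 73.0587306
  E → positive
Point 5:
  Latitude: 10° + 39/60 + 31/3600 = 10 + 0.650000 + 0.008611 = 10.6586111
  N ⇒ keep positive
  Longitude: 54° + 4/60 + 5/3600 = 54 + 0.066667 + 0.001389 = 54.0680556
  E ⇒ keep positive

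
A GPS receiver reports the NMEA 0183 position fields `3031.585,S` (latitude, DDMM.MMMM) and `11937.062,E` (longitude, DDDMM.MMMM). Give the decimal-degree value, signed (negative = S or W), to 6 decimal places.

-30.526417, 119.617700

Lat: split at 2 digits → 30° and 31.585′; 30 + 31.585/60 = 30.5264167
hemisphere S, so the sign is −
λ: degrees = first 3 digits = 119, minutes = 37.062; 119 + 37.062/60 = 119.6177000
E ⇒ keep positive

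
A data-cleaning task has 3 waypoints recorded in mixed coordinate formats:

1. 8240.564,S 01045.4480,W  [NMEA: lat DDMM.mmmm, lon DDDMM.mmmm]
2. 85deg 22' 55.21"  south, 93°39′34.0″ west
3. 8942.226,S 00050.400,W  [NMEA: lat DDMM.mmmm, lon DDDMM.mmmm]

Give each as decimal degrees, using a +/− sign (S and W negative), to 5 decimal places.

Point 1:
  φ: split at 2 digits → 82° and 40.564′; 82 + 40.564/60 = 82.676067
  S ⇒ negate
  Lon: split at 3 digits → 010° and 45.448′; 10 + 45.448/60 = 10.757467
  W → negative
Point 2:
  Lat: 85° + 22/60 + 55.21/3600 = 85 + 0.366667 + 0.015336 = 85.382003
  S → negative
  λ: 93° + 39/60 + 34/3600 = 93 + 0.650000 + 0.009444 = 93.659444
  hemisphere W, so the sign is −
Point 3:
  Latitude: split at 2 digits → 89° and 42.226′; 89 + 42.226/60 = 89.703767
  S → negative
  Longitude: split at 3 digits → 000° and 50.4′; 0 + 50.4/60 = 0.840000
  W ⇒ negate

1. -82.67607, -10.75747
2. -85.38200, -93.65944
3. -89.70377, -0.84000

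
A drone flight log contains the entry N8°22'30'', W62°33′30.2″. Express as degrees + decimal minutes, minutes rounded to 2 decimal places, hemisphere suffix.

Latitude: seconds/60 = 0.50000; minutes = 22 + 0.50000 = 22.5000
Longitude: seconds/60 = 0.50333; minutes = 33 + 0.50333 = 33.5033

8° 22.50′ N, 62° 33.50′ W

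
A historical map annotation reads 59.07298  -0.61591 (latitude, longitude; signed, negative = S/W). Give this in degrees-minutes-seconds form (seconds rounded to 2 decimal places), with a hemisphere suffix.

59°04′22.73″ N, 0°36′57.28″ W

Latitude: 0.072980° → 4.37880′; 0.37880 × 60 = 22.7280″
Longitude is negative → W; |value| = 0.615910
Longitude: whole degrees 0; 36.95460′ → 36′ and 57.2760″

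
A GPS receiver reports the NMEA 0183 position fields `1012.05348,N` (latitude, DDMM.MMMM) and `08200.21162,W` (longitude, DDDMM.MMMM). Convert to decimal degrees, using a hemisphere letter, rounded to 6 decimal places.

10.200891° N, 82.003527° W

Lat: split at 2 digits → 10° and 12.05348′; 10 + 12.05348/60 = 10.2008913
λ: degrees = first 3 digits = 82, minutes = 0.21162; 82 + 0.21162/60 = 82.0035270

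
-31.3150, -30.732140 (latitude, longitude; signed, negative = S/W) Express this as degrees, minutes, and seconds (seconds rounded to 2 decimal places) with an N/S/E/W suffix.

31°18′54.00″ S, 30°43′55.70″ W

Latitude is negative → S; |value| = 31.315000
Lat: 0.315000° → 18.90000′; 0.90000 × 60 = 54.0000″
Longitude is negative → W; |value| = 30.732140
Longitude: whole degrees 30; 43.92840′ → 43′ and 55.7040″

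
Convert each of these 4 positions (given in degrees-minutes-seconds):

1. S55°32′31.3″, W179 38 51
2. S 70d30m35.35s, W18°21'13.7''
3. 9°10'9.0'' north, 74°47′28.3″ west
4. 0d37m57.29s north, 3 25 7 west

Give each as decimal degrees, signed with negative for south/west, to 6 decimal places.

1. -55.542028, -179.647500
2. -70.509819, -18.353806
3. 9.169167, -74.791194
4. 0.632581, -3.418611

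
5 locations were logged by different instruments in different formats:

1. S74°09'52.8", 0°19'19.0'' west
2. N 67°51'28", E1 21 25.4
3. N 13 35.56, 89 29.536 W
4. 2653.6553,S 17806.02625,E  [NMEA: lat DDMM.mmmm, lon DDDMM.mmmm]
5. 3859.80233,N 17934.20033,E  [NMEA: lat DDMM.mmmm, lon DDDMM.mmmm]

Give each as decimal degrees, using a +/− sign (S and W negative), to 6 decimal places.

1. -74.164667, -0.321944
2. 67.857778, 1.357056
3. 13.592667, -89.492267
4. -26.894255, 178.100438
5. 38.996706, 179.570006

Point 1:
  φ: 9′ + 52.8″ = 9.88000′; 74 + 9.88000/60 = 74.1646667
  S → negative
  λ: 0 + 19/60 + 19/3600 = 0.3219444
  W → negative
Point 2:
  Lat: 67 + 51/60 + 28/3600 = 67.8577778
  N ⇒ keep positive
  λ: 1° + 21/60 + 25.4/3600 = 1 + 0.350000 + 0.007056 = 1.3570556
  E ⇒ keep positive
Point 3:
  φ: 13 + 35.56/60 = 13.5926667
  N → positive
  Longitude: 29.536′ = 0.492267°; total 89.4922667
  hemisphere W, so the sign is −
Point 4:
  φ: degrees = first 2 digits = 26, minutes = 53.6553; 26 + 53.6553/60 = 26.8942550
  S ⇒ negate
  λ: degrees = first 3 digits = 178, minutes = 6.02625; 178 + 6.02625/60 = 178.1004375
  E ⇒ keep positive
Point 5:
  φ: split at 2 digits → 38° and 59.80233′; 38 + 59.80233/60 = 38.9967055
  N ⇒ keep positive
  Longitude: degrees = first 3 digits = 179, minutes = 34.20033; 179 + 34.20033/60 = 179.5700055
  E → positive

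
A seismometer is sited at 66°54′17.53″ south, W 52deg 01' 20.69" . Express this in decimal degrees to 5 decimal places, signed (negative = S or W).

-66.90487, -52.02241

φ: 66 + 54/60 + 17.53/3600 = 66.904869
S → negative
λ: 1′ + 20.69″ = 1.34483′; 52 + 1.34483/60 = 52.022414
W ⇒ negate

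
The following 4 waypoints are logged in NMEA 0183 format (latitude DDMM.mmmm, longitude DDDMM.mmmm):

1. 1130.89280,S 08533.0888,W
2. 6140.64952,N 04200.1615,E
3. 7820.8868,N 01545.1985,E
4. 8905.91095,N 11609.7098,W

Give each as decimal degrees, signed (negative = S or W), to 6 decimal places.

1. -11.514880, -85.551480
2. 61.677492, 42.002692
3. 78.348113, 15.753308
4. 89.098516, -116.161830

Point 1:
  Latitude: split at 2 digits → 11° and 30.8928′; 11 + 30.8928/60 = 11.5148800
  S → negative
  Lon: split at 3 digits → 085° and 33.0888′; 85 + 33.0888/60 = 85.5514800
  hemisphere W, so the sign is −
Point 2:
  Latitude: split at 2 digits → 61° and 40.64952′; 61 + 40.64952/60 = 61.6774920
  N → positive
  Longitude: degrees = first 3 digits = 42, minutes = 0.1615; 42 + 0.1615/60 = 42.0026917
  E ⇒ keep positive
Point 3:
  φ: split at 2 digits → 78° and 20.8868′; 78 + 20.8868/60 = 78.3481133
  N ⇒ keep positive
  Lon: degrees = first 3 digits = 15, minutes = 45.1985; 15 + 45.1985/60 = 15.7533083
  E ⇒ keep positive
Point 4:
  φ: split at 2 digits → 89° and 5.91095′; 89 + 5.91095/60 = 89.0985158
  N ⇒ keep positive
  Longitude: split at 3 digits → 116° and 9.7098′; 116 + 9.7098/60 = 116.1618300
  W → negative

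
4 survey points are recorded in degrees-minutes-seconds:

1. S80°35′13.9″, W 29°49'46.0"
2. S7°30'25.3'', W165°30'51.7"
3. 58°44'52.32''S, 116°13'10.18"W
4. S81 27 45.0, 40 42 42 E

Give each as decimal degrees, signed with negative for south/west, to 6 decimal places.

1. -80.587194, -29.829444
2. -7.507028, -165.514361
3. -58.747867, -116.219494
4. -81.462500, 40.711667

Point 1:
  φ: 35′ + 13.9″ = 35.23167′; 80 + 35.23167/60 = 80.5871944
  S → negative
  Lon: 29° + 49/60 + 46/3600 = 29 + 0.816667 + 0.012778 = 29.8294444
  W ⇒ negate
Point 2:
  φ: 7° + 30/60 + 25.3/3600 = 7 + 0.500000 + 0.007028 = 7.5070278
  S ⇒ negate
  λ: 165 + 30/60 + 51.7/3600 = 165.5143611
  hemisphere W, so the sign is −
Point 3:
  φ: 58 + 44/60 + 52.32/3600 = 58.7478667
  hemisphere S, so the sign is −
  Lon: 13′ + 10.18″ = 13.16967′; 116 + 13.16967/60 = 116.2194944
  W ⇒ negate
Point 4:
  φ: 81° + 27/60 + 45/3600 = 81 + 0.450000 + 0.012500 = 81.4625000
  S ⇒ negate
  λ: 40 + 42/60 + 42/3600 = 40.7116667
  E → positive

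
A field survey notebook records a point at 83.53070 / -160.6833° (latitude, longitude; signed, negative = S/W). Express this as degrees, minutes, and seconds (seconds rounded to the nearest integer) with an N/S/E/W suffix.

Latitude: 0.530700 × 60 = 31.84200′ → 31′, remainder × 60 = 50.52″
Longitude is negative → W; |value| = 160.683300
Longitude: whole degrees 160; 40.99800′ → 40′ and 59.88″
rounding gives 60″ → carry → 160°41′0″

83°31′51″ N, 160°41′0″ W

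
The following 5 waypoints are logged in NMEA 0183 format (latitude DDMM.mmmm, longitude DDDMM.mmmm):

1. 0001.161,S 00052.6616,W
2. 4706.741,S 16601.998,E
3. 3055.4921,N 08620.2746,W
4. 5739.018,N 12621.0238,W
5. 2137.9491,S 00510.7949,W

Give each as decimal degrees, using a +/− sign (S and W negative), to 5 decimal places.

Point 1:
  φ: degrees = first 2 digits = 0, minutes = 1.161; 0 + 1.161/60 = 0.019350
  S ⇒ negate
  Lon: degrees = first 3 digits = 0, minutes = 52.6616; 0 + 52.6616/60 = 0.877693
  W ⇒ negate
Point 2:
  φ: degrees = first 2 digits = 47, minutes = 6.741; 47 + 6.741/60 = 47.112350
  S → negative
  λ: split at 3 digits → 166° and 1.998′; 166 + 1.998/60 = 166.033300
  E ⇒ keep positive
Point 3:
  Lat: degrees = first 2 digits = 30, minutes = 55.4921; 30 + 55.4921/60 = 30.924868
  N ⇒ keep positive
  λ: degrees = first 3 digits = 86, minutes = 20.2746; 86 + 20.2746/60 = 86.337910
  hemisphere W, so the sign is −
Point 4:
  φ: degrees = first 2 digits = 57, minutes = 39.018; 57 + 39.018/60 = 57.650300
  N ⇒ keep positive
  Lon: degrees = first 3 digits = 126, minutes = 21.0238; 126 + 21.0238/60 = 126.350397
  W ⇒ negate
Point 5:
  Latitude: degrees = first 2 digits = 21, minutes = 37.9491; 21 + 37.9491/60 = 21.632485
  S → negative
  λ: split at 3 digits → 005° and 10.7949′; 5 + 10.7949/60 = 5.179915
  W ⇒ negate

1. -0.01935, -0.87769
2. -47.11235, 166.03330
3. 30.92487, -86.33791
4. 57.65030, -126.35040
5. -21.63249, -5.17992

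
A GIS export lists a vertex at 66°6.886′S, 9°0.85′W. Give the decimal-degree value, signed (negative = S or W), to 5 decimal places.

Lat: 6.886′ = 0.114767°; total 66.114767
S ⇒ negate
λ: 9 + 0.85/60 = 9.014167
hemisphere W, so the sign is −

-66.11477, -9.01417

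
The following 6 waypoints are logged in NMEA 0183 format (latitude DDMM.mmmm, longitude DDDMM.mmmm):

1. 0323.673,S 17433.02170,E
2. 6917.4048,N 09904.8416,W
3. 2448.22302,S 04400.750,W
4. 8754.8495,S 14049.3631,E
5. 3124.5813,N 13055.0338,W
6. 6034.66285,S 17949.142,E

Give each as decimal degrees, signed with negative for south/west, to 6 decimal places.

1. -3.394550, 174.550362
2. 69.290080, -99.080693
3. -24.803717, -44.012500
4. -87.914158, 140.822718
5. 31.409688, -130.917230
6. -60.577714, 179.819033

Point 1:
  Latitude: degrees = first 2 digits = 3, minutes = 23.673; 3 + 23.673/60 = 3.3945500
  hemisphere S, so the sign is −
  Lon: degrees = first 3 digits = 174, minutes = 33.0217; 174 + 33.0217/60 = 174.5503617
  E ⇒ keep positive
Point 2:
  Latitude: split at 2 digits → 69° and 17.4048′; 69 + 17.4048/60 = 69.2900800
  N ⇒ keep positive
  Longitude: degrees = first 3 digits = 99, minutes = 4.8416; 99 + 4.8416/60 = 99.0806933
  W ⇒ negate
Point 3:
  φ: degrees = first 2 digits = 24, minutes = 48.22302; 24 + 48.22302/60 = 24.8037170
  S ⇒ negate
  Longitude: degrees = first 3 digits = 44, minutes = 0.75; 44 + 0.75/60 = 44.0125000
  W ⇒ negate
Point 4:
  Latitude: split at 2 digits → 87° and 54.8495′; 87 + 54.8495/60 = 87.9141583
  S → negative
  Longitude: degrees = first 3 digits = 140, minutes = 49.3631; 140 + 49.3631/60 = 140.8227183
  E ⇒ keep positive
Point 5:
  φ: split at 2 digits → 31° and 24.5813′; 31 + 24.5813/60 = 31.4096883
  N ⇒ keep positive
  Lon: degrees = first 3 digits = 130, minutes = 55.0338; 130 + 55.0338/60 = 130.9172300
  W → negative
Point 6:
  φ: degrees = first 2 digits = 60, minutes = 34.66285; 60 + 34.66285/60 = 60.5777142
  S → negative
  Lon: split at 3 digits → 179° and 49.142′; 179 + 49.142/60 = 179.8190333
  E ⇒ keep positive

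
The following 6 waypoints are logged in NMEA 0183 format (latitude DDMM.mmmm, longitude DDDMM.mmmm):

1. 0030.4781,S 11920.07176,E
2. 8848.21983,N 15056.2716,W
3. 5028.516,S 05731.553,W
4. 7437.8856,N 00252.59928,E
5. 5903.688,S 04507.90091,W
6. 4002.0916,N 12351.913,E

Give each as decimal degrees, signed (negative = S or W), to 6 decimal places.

Point 1:
  Lat: degrees = first 2 digits = 0, minutes = 30.4781; 0 + 30.4781/60 = 0.5079683
  S → negative
  Longitude: split at 3 digits → 119° and 20.07176′; 119 + 20.07176/60 = 119.3345293
  E → positive
Point 2:
  φ: split at 2 digits → 88° and 48.21983′; 88 + 48.21983/60 = 88.8036638
  N ⇒ keep positive
  λ: degrees = first 3 digits = 150, minutes = 56.2716; 150 + 56.2716/60 = 150.9378600
  W → negative
Point 3:
  Lat: split at 2 digits → 50° and 28.516′; 50 + 28.516/60 = 50.4752667
  S ⇒ negate
  Longitude: degrees = first 3 digits = 57, minutes = 31.553; 57 + 31.553/60 = 57.5258833
  W ⇒ negate
Point 4:
  φ: degrees = first 2 digits = 74, minutes = 37.8856; 74 + 37.8856/60 = 74.6314267
  N ⇒ keep positive
  Lon: split at 3 digits → 002° and 52.59928′; 2 + 52.59928/60 = 2.8766547
  E → positive
Point 5:
  Latitude: split at 2 digits → 59° and 3.688′; 59 + 3.688/60 = 59.0614667
  S ⇒ negate
  λ: split at 3 digits → 045° and 7.90091′; 45 + 7.90091/60 = 45.1316818
  W ⇒ negate
Point 6:
  Lat: split at 2 digits → 40° and 2.0916′; 40 + 2.0916/60 = 40.0348600
  N ⇒ keep positive
  Longitude: degrees = first 3 digits = 123, minutes = 51.913; 123 + 51.913/60 = 123.8652167
  E ⇒ keep positive

1. -0.507968, 119.334529
2. 88.803664, -150.937860
3. -50.475267, -57.525883
4. 74.631427, 2.876655
5. -59.061467, -45.131682
6. 40.034860, 123.865217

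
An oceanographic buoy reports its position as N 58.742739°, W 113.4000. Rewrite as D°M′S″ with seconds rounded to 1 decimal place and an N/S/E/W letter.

φ: 0.742739 × 60 = 44.56434′ → 44′, remainder × 60 = 33.860″
λ: 0.400000 × 60 = 24.00000′ → 24′, remainder × 60 = 0.000″

58°44′33.9″ N, 113°24′0.0″ W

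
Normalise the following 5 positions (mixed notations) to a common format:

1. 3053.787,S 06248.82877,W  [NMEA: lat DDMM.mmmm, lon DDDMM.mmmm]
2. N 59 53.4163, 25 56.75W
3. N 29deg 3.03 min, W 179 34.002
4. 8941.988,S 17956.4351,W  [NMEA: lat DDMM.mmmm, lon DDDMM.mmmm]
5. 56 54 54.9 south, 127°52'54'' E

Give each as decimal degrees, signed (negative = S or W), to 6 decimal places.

1. -30.896450, -62.813813
2. 59.890272, -25.945833
3. 29.050500, -179.566700
4. -89.699800, -179.940585
5. -56.915250, 127.881667

Point 1:
  Lat: split at 2 digits → 30° and 53.787′; 30 + 53.787/60 = 30.8964500
  S → negative
  Longitude: degrees = first 3 digits = 62, minutes = 48.82877; 62 + 48.82877/60 = 62.8138128
  hemisphere W, so the sign is −
Point 2:
  Latitude: 53.4163′ = 0.890272°; total 59.8902717
  N ⇒ keep positive
  Lon: 56.75′ = 0.945833°; total 25.9458333
  W → negative
Point 3:
  Lat: 3.03′ = 0.050500°; total 29.0505000
  N → positive
  Longitude: 34.002′ = 0.566700°; total 179.5667000
  W → negative
Point 4:
  Lat: split at 2 digits → 89° and 41.988′; 89 + 41.988/60 = 89.6998000
  S → negative
  λ: split at 3 digits → 179° and 56.4351′; 179 + 56.4351/60 = 179.9405850
  W ⇒ negate
Point 5:
  φ: 54′ + 54.9″ = 54.91500′; 56 + 54.91500/60 = 56.9152500
  S ⇒ negate
  Lon: 52′ + 54″ = 52.90000′; 127 + 52.90000/60 = 127.8816667
  E ⇒ keep positive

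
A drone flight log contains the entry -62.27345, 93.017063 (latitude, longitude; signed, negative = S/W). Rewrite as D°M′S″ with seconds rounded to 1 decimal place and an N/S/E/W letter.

Latitude is negative → S; |value| = 62.273450
Latitude: whole degrees 62; 16.40700′ → 16′ and 24.420″
λ: whole degrees 93; 1.02378′ → 1′ and 1.427″

62°16′24.4″ S, 93°01′1.4″ E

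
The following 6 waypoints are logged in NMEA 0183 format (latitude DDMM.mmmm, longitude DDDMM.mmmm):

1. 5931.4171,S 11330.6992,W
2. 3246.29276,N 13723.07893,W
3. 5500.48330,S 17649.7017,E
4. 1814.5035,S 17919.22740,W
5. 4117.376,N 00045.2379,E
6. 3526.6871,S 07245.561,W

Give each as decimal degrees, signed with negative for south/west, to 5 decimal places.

1. -59.52362, -113.51165
2. 32.77155, -137.38465
3. -55.00806, 176.82836
4. -18.24173, -179.32046
5. 41.28960, 0.75397
6. -35.44479, -72.75935

Point 1:
  φ: split at 2 digits → 59° and 31.4171′; 59 + 31.4171/60 = 59.523618
  hemisphere S, so the sign is −
  Longitude: degrees = first 3 digits = 113, minutes = 30.6992; 113 + 30.6992/60 = 113.511653
  hemisphere W, so the sign is −
Point 2:
  Latitude: split at 2 digits → 32° and 46.29276′; 32 + 46.29276/60 = 32.771546
  N → positive
  λ: split at 3 digits → 137° and 23.07893′; 137 + 23.07893/60 = 137.384649
  W ⇒ negate
Point 3:
  Latitude: split at 2 digits → 55° and 0.4833′; 55 + 0.4833/60 = 55.008055
  hemisphere S, so the sign is −
  Lon: degrees = first 3 digits = 176, minutes = 49.7017; 176 + 49.7017/60 = 176.828362
  E → positive
Point 4:
  Lat: degrees = first 2 digits = 18, minutes = 14.5035; 18 + 14.5035/60 = 18.241725
  S ⇒ negate
  Lon: split at 3 digits → 179° and 19.2274′; 179 + 19.2274/60 = 179.320457
  W → negative
Point 5:
  Lat: degrees = first 2 digits = 41, minutes = 17.376; 41 + 17.376/60 = 41.289600
  N ⇒ keep positive
  Longitude: degrees = first 3 digits = 0, minutes = 45.2379; 0 + 45.2379/60 = 0.753965
  E → positive
Point 6:
  Latitude: split at 2 digits → 35° and 26.6871′; 35 + 26.6871/60 = 35.444785
  S ⇒ negate
  Lon: degrees = first 3 digits = 72, minutes = 45.561; 72 + 45.561/60 = 72.759350
  hemisphere W, so the sign is −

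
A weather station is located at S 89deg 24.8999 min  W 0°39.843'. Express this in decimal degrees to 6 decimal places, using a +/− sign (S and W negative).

Latitude: 89 + 24.8999/60 = 89.4149983
S → negative
λ: 0 + 39.843/60 = 0.6640500
hemisphere W, so the sign is −

-89.414998, -0.664050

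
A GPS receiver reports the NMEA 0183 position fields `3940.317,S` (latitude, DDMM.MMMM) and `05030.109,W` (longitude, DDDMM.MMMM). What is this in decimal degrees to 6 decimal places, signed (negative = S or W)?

-39.671950, -50.501817

φ: split at 2 digits → 39° and 40.317′; 39 + 40.317/60 = 39.6719500
S ⇒ negate
Longitude: split at 3 digits → 050° and 30.109′; 50 + 30.109/60 = 50.5018167
hemisphere W, so the sign is −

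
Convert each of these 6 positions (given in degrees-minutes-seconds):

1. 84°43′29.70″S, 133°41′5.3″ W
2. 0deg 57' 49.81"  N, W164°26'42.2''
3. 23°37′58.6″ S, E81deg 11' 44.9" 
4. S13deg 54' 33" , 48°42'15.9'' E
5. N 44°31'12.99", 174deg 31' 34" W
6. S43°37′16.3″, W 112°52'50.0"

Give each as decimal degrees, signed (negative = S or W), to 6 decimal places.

Point 1:
  φ: 84 + 43/60 + 29.7/3600 = 84.7249167
  S ⇒ negate
  λ: 133° + 41/60 + 5.3/3600 = 133 + 0.683333 + 0.001472 = 133.6848056
  hemisphere W, so the sign is −
Point 2:
  Lat: 0° + 57/60 + 49.81/3600 = 0 + 0.950000 + 0.013836 = 0.9638361
  N → positive
  Lon: 164 + 26/60 + 42.2/3600 = 164.4450556
  W ⇒ negate
Point 3:
  Latitude: 23° + 37/60 + 58.6/3600 = 23 + 0.616667 + 0.016278 = 23.6329444
  hemisphere S, so the sign is −
  Lon: 11′ + 44.9″ = 11.74833′; 81 + 11.74833/60 = 81.1958056
  E ⇒ keep positive
Point 4:
  Latitude: 13 + 54/60 + 33/3600 = 13.9091667
  S ⇒ negate
  Lon: 48° + 42/60 + 15.9/3600 = 48 + 0.700000 + 0.004417 = 48.7044167
  E ⇒ keep positive
Point 5:
  φ: 31′ + 12.99″ = 31.21650′; 44 + 31.21650/60 = 44.5202750
  N ⇒ keep positive
  λ: 31′ + 34″ = 31.56667′; 174 + 31.56667/60 = 174.5261111
  hemisphere W, so the sign is −
Point 6:
  φ: 43° + 37/60 + 16.3/3600 = 43 + 0.616667 + 0.004528 = 43.6211944
  S ⇒ negate
  λ: 112° + 52/60 + 50/3600 = 112 + 0.866667 + 0.013889 = 112.8805556
  W ⇒ negate

1. -84.724917, -133.684806
2. 0.963836, -164.445056
3. -23.632944, 81.195806
4. -13.909167, 48.704417
5. 44.520275, -174.526111
6. -43.621194, -112.880556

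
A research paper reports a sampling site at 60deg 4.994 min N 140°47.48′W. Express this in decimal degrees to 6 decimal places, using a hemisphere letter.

φ: 60 + 4.994/60 = 60.0832333
λ: 47.48′ = 0.791333°; total 140.7913333

60.083233° N, 140.791333° W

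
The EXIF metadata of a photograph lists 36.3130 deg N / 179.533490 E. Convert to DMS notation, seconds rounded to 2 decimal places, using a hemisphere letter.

Latitude: 0.313000 × 60 = 18.78000′ → 18′, remainder × 60 = 46.8000″
λ: whole degrees 179; 32.00940′ → 32′ and 0.5640″

36°18′46.80″ N, 179°32′0.56″ E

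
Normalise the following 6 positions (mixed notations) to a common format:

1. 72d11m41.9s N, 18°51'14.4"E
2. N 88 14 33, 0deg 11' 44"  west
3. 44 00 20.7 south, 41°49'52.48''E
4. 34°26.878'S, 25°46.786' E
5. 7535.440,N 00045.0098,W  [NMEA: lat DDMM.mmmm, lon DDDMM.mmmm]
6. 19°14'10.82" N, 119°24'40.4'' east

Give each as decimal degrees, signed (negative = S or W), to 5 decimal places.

1. 72.19497, 18.85400
2. 88.24250, -0.19556
3. -44.00575, 41.83124
4. -34.44797, 25.77977
5. 75.59067, -0.75016
6. 19.23634, 119.41122

Point 1:
  Latitude: 72 + 11/60 + 41.9/3600 = 72.194972
  N ⇒ keep positive
  Longitude: 51′ + 14.4″ = 51.24000′; 18 + 51.24000/60 = 18.854000
  E → positive
Point 2:
  Latitude: 88 + 14/60 + 33/3600 = 88.242500
  N → positive
  Lon: 0 + 11/60 + 44/3600 = 0.195556
  hemisphere W, so the sign is −
Point 3:
  φ: 44° + 0/60 + 20.7/3600 = 44 + 0.000000 + 0.005750 = 44.005750
  S → negative
  Longitude: 49′ + 52.48″ = 49.87467′; 41 + 49.87467/60 = 41.831244
  E ⇒ keep positive
Point 4:
  φ: 34 + 26.878/60 = 34.447967
  hemisphere S, so the sign is −
  Longitude: 25 + 46.786/60 = 25.779767
  E → positive
Point 5:
  Lat: degrees = first 2 digits = 75, minutes = 35.44; 75 + 35.44/60 = 75.590667
  N ⇒ keep positive
  Lon: split at 3 digits → 000° and 45.0098′; 0 + 45.0098/60 = 0.750163
  W ⇒ negate
Point 6:
  Lat: 14′ + 10.82″ = 14.18033′; 19 + 14.18033/60 = 19.236339
  N ⇒ keep positive
  λ: 119° + 24/60 + 40.4/3600 = 119 + 0.400000 + 0.011222 = 119.411222
  E ⇒ keep positive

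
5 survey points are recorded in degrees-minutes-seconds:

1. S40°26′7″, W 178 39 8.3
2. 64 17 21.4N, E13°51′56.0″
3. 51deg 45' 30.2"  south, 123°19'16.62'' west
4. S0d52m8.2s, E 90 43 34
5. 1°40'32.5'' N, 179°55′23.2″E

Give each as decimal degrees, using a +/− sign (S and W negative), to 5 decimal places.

1. -40.43528, -178.65231
2. 64.28928, 13.86556
3. -51.75839, -123.32128
4. -0.86894, 90.72611
5. 1.67569, 179.92311

Point 1:
  φ: 40 + 26/60 + 7/3600 = 40.435278
  S ⇒ negate
  Lon: 178° + 39/60 + 8.3/3600 = 178 + 0.650000 + 0.002306 = 178.652306
  hemisphere W, so the sign is −
Point 2:
  φ: 64 + 17/60 + 21.4/3600 = 64.289278
  N → positive
  Lon: 13° + 51/60 + 56/3600 = 13 + 0.850000 + 0.015556 = 13.865556
  E → positive
Point 3:
  Lat: 51 + 45/60 + 30.2/3600 = 51.758389
  S ⇒ negate
  Longitude: 123 + 19/60 + 16.62/3600 = 123.321283
  hemisphere W, so the sign is −
Point 4:
  Latitude: 0° + 52/60 + 8.2/3600 = 0 + 0.866667 + 0.002278 = 0.868944
  S ⇒ negate
  λ: 90 + 43/60 + 34/3600 = 90.726111
  E → positive
Point 5:
  Lat: 1 + 40/60 + 32.5/3600 = 1.675694
  N ⇒ keep positive
  Lon: 179° + 55/60 + 23.2/3600 = 179 + 0.916667 + 0.006444 = 179.923111
  E ⇒ keep positive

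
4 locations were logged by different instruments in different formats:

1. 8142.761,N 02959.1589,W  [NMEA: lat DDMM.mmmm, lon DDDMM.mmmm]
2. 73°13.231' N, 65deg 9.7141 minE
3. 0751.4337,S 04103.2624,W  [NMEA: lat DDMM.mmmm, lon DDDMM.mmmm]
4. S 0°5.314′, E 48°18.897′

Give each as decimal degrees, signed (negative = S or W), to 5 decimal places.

Point 1:
  Lat: degrees = first 2 digits = 81, minutes = 42.761; 81 + 42.761/60 = 81.712683
  N ⇒ keep positive
  Longitude: split at 3 digits → 029° and 59.1589′; 29 + 59.1589/60 = 29.985982
  W ⇒ negate
Point 2:
  Lat: 13.231′ = 0.220517°; total 73.220517
  N → positive
  Longitude: 9.7141′ = 0.161902°; total 65.161902
  E ⇒ keep positive
Point 3:
  Lat: split at 2 digits → 07° and 51.4337′; 7 + 51.4337/60 = 7.857228
  S ⇒ negate
  Longitude: degrees = first 3 digits = 41, minutes = 3.2624; 41 + 3.2624/60 = 41.054373
  W → negative
Point 4:
  φ: 0 + 5.314/60 = 0.088567
  S → negative
  Lon: 18.897′ = 0.314950°; total 48.314950
  E ⇒ keep positive

1. 81.71268, -29.98598
2. 73.22052, 65.16190
3. -7.85723, -41.05437
4. -0.08857, 48.31495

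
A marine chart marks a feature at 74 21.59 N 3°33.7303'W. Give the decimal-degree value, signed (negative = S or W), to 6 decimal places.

74.359833, -3.562172

Latitude: 74 + 21.59/60 = 74.3598333
N → positive
Lon: 33.7303′ = 0.562172°; total 3.5621717
W → negative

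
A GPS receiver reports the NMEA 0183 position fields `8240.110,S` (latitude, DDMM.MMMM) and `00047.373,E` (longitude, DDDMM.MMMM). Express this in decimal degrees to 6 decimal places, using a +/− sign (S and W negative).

-82.668500, 0.789550

φ: degrees = first 2 digits = 82, minutes = 40.11; 82 + 40.11/60 = 82.6685000
hemisphere S, so the sign is −
Lon: split at 3 digits → 000° and 47.373′; 0 + 47.373/60 = 0.7895500
E ⇒ keep positive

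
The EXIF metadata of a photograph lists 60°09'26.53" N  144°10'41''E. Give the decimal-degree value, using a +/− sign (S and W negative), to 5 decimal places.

60.15737, 144.17806

Latitude: 9′ + 26.53″ = 9.44217′; 60 + 9.44217/60 = 60.157369
N → positive
Lon: 144° + 10/60 + 41/3600 = 144 + 0.166667 + 0.011389 = 144.178056
E ⇒ keep positive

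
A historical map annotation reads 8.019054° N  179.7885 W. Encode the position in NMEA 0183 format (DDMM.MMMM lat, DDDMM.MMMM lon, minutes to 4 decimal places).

0801.1432,N / 17947.3100,W

Latitude: minutes = (8.019054 − 8) × 60 = 1.143240
λ: fractional part 0.788500 → 47.310000 minutes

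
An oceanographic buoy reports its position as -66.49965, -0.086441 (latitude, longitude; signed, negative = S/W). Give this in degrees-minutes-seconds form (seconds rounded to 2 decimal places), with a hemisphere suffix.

Latitude is negative → S; |value| = 66.499650
Latitude: whole degrees 66; 29.97900′ → 29′ and 58.7400″
Longitude is negative → W; |value| = 0.086441
Lon: 0.086441° → 5.18646′; 0.18646 × 60 = 11.1876″

66°29′58.74″ S, 0°05′11.19″ W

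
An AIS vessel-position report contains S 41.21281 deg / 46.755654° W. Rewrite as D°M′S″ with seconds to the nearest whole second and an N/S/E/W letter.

41°12′46″ S, 46°45′20″ W

Lat: 0.212810 × 60 = 12.76860′ → 12′, remainder × 60 = 46.12″
Longitude: whole degrees 46; 45.33924′ → 45′ and 20.35″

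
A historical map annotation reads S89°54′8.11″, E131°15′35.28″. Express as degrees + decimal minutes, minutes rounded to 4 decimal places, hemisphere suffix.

φ: 54 + 8.11/60 = 54.135167′
Longitude: 15 + 35.28/60 = 15.588000′

89° 54.1352′ S, 131° 15.5880′ E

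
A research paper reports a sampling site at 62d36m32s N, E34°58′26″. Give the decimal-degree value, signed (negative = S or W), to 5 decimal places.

62.60889, 34.97389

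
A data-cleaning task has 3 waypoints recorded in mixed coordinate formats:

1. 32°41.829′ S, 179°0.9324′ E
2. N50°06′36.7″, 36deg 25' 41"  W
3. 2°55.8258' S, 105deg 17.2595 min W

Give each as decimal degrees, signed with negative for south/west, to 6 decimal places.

Point 1:
  φ: 41.829′ = 0.697150°; total 32.6971500
  S → negative
  Longitude: 0.9324′ = 0.015540°; total 179.0155400
  E ⇒ keep positive
Point 2:
  φ: 50 + 6/60 + 36.7/3600 = 50.1101944
  N → positive
  Longitude: 25′ + 41″ = 25.68333′; 36 + 25.68333/60 = 36.4280556
  W ⇒ negate
Point 3:
  φ: 55.8258′ = 0.930430°; total 2.9304300
  S → negative
  Lon: 105 + 17.2595/60 = 105.2876583
  W → negative

1. -32.697150, 179.015540
2. 50.110194, -36.428056
3. -2.930430, -105.287658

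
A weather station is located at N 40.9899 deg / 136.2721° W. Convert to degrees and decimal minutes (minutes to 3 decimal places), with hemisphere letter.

40° 59.394′ N, 136° 16.326′ W

φ: fractional part 0.989900 → 59.39400 minutes
Longitude: fractional part 0.272100 → 16.32600 minutes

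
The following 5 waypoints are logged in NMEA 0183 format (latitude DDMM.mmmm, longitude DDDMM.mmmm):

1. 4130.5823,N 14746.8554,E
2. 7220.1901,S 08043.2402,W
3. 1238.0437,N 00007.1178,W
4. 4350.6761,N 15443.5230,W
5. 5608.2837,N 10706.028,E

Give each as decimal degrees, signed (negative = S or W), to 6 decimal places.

1. 41.509705, 147.780923
2. -72.336502, -80.720670
3. 12.634062, -0.118630
4. 43.844602, -154.725383
5. 56.138062, 107.100467

Point 1:
  Latitude: split at 2 digits → 41° and 30.5823′; 41 + 30.5823/60 = 41.5097050
  N → positive
  λ: degrees = first 3 digits = 147, minutes = 46.8554; 147 + 46.8554/60 = 147.7809233
  E ⇒ keep positive
Point 2:
  Latitude: degrees = first 2 digits = 72, minutes = 20.1901; 72 + 20.1901/60 = 72.3365017
  S ⇒ negate
  Longitude: split at 3 digits → 080° and 43.2402′; 80 + 43.2402/60 = 80.7206700
  W → negative
Point 3:
  Lat: split at 2 digits → 12° and 38.0437′; 12 + 38.0437/60 = 12.6340617
  N → positive
  Longitude: degrees = first 3 digits = 0, minutes = 7.1178; 0 + 7.1178/60 = 0.1186300
  W ⇒ negate
Point 4:
  φ: split at 2 digits → 43° and 50.6761′; 43 + 50.6761/60 = 43.8446017
  N → positive
  Lon: degrees = first 3 digits = 154, minutes = 43.523; 154 + 43.523/60 = 154.7253833
  hemisphere W, so the sign is −
Point 5:
  Latitude: split at 2 digits → 56° and 8.2837′; 56 + 8.2837/60 = 56.1380617
  N ⇒ keep positive
  Longitude: split at 3 digits → 107° and 6.028′; 107 + 6.028/60 = 107.1004667
  E → positive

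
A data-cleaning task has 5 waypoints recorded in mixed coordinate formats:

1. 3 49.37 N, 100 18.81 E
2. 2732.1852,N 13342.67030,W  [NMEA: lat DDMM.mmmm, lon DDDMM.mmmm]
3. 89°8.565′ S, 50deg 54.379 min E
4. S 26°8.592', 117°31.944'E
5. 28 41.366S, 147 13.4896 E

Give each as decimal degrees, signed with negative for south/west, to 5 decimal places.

Point 1:
  Latitude: 3 + 49.37/60 = 3.822833
  N ⇒ keep positive
  λ: 18.81′ = 0.313500°; total 100.313500
  E ⇒ keep positive
Point 2:
  φ: degrees = first 2 digits = 27, minutes = 32.1852; 27 + 32.1852/60 = 27.536420
  N ⇒ keep positive
  Lon: degrees = first 3 digits = 133, minutes = 42.6703; 133 + 42.6703/60 = 133.711172
  hemisphere W, so the sign is −
Point 3:
  φ: 8.565′ = 0.142750°; total 89.142750
  S ⇒ negate
  Lon: 50 + 54.379/60 = 50.906317
  E → positive
Point 4:
  φ: 8.592′ = 0.143200°; total 26.143200
  S → negative
  Longitude: 31.944′ = 0.532400°; total 117.532400
  E → positive
Point 5:
  Lat: 41.366′ = 0.689433°; total 28.689433
  hemisphere S, so the sign is −
  λ: 13.4896′ = 0.224827°; total 147.224827
  E ⇒ keep positive

1. 3.82283, 100.31350
2. 27.53642, -133.71117
3. -89.14275, 50.90632
4. -26.14320, 117.53240
5. -28.68943, 147.22483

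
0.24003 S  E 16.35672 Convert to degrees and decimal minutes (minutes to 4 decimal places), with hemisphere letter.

Lat: 0° + 0.240030 × 60 = 0° 14.401800′
Longitude: 16° + 0.356720 × 60 = 16° 21.403200′

0° 14.4018′ S, 16° 21.4032′ E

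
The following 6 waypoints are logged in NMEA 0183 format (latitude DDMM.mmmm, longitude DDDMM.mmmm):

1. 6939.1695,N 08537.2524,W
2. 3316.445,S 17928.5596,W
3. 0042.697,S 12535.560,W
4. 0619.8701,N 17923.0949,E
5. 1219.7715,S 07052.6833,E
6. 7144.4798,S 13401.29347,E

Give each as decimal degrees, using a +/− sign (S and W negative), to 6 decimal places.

Point 1:
  φ: degrees = first 2 digits = 69, minutes = 39.1695; 69 + 39.1695/60 = 69.6528250
  N ⇒ keep positive
  Lon: split at 3 digits → 085° and 37.2524′; 85 + 37.2524/60 = 85.6208733
  W → negative
Point 2:
  φ: split at 2 digits → 33° and 16.445′; 33 + 16.445/60 = 33.2740833
  hemisphere S, so the sign is −
  Longitude: split at 3 digits → 179° and 28.5596′; 179 + 28.5596/60 = 179.4759933
  W → negative
Point 3:
  φ: split at 2 digits → 00° and 42.697′; 0 + 42.697/60 = 0.7116167
  S ⇒ negate
  Lon: split at 3 digits → 125° and 35.56′; 125 + 35.56/60 = 125.5926667
  W → negative
Point 4:
  Latitude: degrees = first 2 digits = 6, minutes = 19.8701; 6 + 19.8701/60 = 6.3311683
  N → positive
  λ: degrees = first 3 digits = 179, minutes = 23.0949; 179 + 23.0949/60 = 179.3849150
  E ⇒ keep positive
Point 5:
  φ: split at 2 digits → 12° and 19.7715′; 12 + 19.7715/60 = 12.3295250
  S → negative
  λ: degrees = first 3 digits = 70, minutes = 52.6833; 70 + 52.6833/60 = 70.8780550
  E ⇒ keep positive
Point 6:
  Latitude: split at 2 digits → 71° and 44.4798′; 71 + 44.4798/60 = 71.7413300
  S ⇒ negate
  Longitude: split at 3 digits → 134° and 1.29347′; 134 + 1.29347/60 = 134.0215578
  E ⇒ keep positive

1. 69.652825, -85.620873
2. -33.274083, -179.475993
3. -0.711617, -125.592667
4. 6.331168, 179.384915
5. -12.329525, 70.878055
6. -71.741330, 134.021558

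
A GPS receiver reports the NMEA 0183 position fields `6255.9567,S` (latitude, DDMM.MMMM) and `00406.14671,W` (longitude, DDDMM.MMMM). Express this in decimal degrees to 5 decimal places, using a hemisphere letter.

φ: split at 2 digits → 62° and 55.9567′; 62 + 55.9567/60 = 62.932612
λ: degrees = first 3 digits = 4, minutes = 6.14671; 4 + 6.14671/60 = 4.102445

62.93261° S, 4.10245° W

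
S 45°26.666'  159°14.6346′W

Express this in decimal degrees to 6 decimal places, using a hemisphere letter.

φ: 45 + 26.666/60 = 45.4444333
Longitude: 159 + 14.6346/60 = 159.2439100

45.444433° S, 159.243910° W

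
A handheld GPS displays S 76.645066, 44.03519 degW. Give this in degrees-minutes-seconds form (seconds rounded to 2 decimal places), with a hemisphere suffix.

76°38′42.24″ S, 44°02′6.68″ W

Lat: 0.645066° → 38.70396′; 0.70396 × 60 = 42.2376″
λ: 0.035190 × 60 = 2.11140′ → 2′, remainder × 60 = 6.6840″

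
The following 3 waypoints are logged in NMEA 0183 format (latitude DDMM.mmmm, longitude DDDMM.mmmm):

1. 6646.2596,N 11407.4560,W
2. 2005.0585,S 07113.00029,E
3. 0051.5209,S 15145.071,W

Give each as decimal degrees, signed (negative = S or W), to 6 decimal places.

1. 66.770993, -114.124267
2. -20.084308, 71.216672
3. -0.858682, -151.751183

Point 1:
  Lat: split at 2 digits → 66° and 46.2596′; 66 + 46.2596/60 = 66.7709933
  N ⇒ keep positive
  Lon: split at 3 digits → 114° and 7.456′; 114 + 7.456/60 = 114.1242667
  W → negative
Point 2:
  φ: degrees = first 2 digits = 20, minutes = 5.0585; 20 + 5.0585/60 = 20.0843083
  S → negative
  Lon: degrees = first 3 digits = 71, minutes = 13.00029; 71 + 13.00029/60 = 71.2166715
  E ⇒ keep positive
Point 3:
  Latitude: degrees = first 2 digits = 0, minutes = 51.5209; 0 + 51.5209/60 = 0.8586817
  hemisphere S, so the sign is −
  Lon: degrees = first 3 digits = 151, minutes = 45.071; 151 + 45.071/60 = 151.7511833
  hemisphere W, so the sign is −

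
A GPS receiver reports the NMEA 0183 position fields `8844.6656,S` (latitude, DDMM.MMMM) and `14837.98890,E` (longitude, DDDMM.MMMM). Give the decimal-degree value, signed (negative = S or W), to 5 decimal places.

-88.74443, 148.63315

φ: degrees = first 2 digits = 88, minutes = 44.6656; 88 + 44.6656/60 = 88.744427
S → negative
Longitude: split at 3 digits → 148° and 37.9889′; 148 + 37.9889/60 = 148.633148
E ⇒ keep positive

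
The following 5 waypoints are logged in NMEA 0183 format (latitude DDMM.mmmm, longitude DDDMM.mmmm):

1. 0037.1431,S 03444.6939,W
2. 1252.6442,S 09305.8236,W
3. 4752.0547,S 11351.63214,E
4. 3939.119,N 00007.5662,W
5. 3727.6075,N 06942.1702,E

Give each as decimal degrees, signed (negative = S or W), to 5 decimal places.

1. -0.61905, -34.74490
2. -12.87740, -93.09706
3. -47.86758, 113.86054
4. 39.65198, -0.12610
5. 37.46013, 69.70284

Point 1:
  Lat: degrees = first 2 digits = 0, minutes = 37.1431; 0 + 37.1431/60 = 0.619052
  S ⇒ negate
  Lon: degrees = first 3 digits = 34, minutes = 44.6939; 34 + 44.6939/60 = 34.744898
  hemisphere W, so the sign is −
Point 2:
  Latitude: degrees = first 2 digits = 12, minutes = 52.6442; 12 + 52.6442/60 = 12.877403
  S ⇒ negate
  λ: split at 3 digits → 093° and 5.8236′; 93 + 5.8236/60 = 93.097060
  hemisphere W, so the sign is −
Point 3:
  Latitude: split at 2 digits → 47° and 52.0547′; 47 + 52.0547/60 = 47.867578
  S → negative
  λ: degrees = first 3 digits = 113, minutes = 51.63214; 113 + 51.63214/60 = 113.860536
  E ⇒ keep positive
Point 4:
  Latitude: split at 2 digits → 39° and 39.119′; 39 + 39.119/60 = 39.651983
  N ⇒ keep positive
  Lon: split at 3 digits → 000° and 7.5662′; 0 + 7.5662/60 = 0.126103
  hemisphere W, so the sign is −
Point 5:
  Lat: degrees = first 2 digits = 37, minutes = 27.6075; 37 + 27.6075/60 = 37.460125
  N ⇒ keep positive
  Lon: degrees = first 3 digits = 69, minutes = 42.1702; 69 + 42.1702/60 = 69.702837
  E ⇒ keep positive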